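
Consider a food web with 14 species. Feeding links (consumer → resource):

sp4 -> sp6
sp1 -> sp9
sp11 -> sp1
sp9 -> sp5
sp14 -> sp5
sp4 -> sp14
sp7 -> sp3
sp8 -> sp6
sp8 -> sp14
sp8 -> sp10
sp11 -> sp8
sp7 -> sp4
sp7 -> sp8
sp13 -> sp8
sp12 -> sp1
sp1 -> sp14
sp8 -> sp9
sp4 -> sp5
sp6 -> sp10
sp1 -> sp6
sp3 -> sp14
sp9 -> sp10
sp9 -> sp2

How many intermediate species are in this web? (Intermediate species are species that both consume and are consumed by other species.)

Intermediate species (has both prey and predators): sp9, sp14, sp6, sp1, sp4, sp8, sp3.
Count: 7.

7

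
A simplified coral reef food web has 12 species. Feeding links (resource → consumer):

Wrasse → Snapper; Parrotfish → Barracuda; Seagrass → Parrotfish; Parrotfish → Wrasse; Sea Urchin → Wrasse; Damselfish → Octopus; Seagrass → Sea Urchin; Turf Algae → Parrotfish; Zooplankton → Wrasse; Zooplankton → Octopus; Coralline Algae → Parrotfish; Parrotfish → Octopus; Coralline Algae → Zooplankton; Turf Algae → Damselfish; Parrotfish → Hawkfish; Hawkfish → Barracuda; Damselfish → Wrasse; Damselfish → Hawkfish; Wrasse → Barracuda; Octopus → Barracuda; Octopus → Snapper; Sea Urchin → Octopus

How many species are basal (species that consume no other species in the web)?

3

Basal species (no prey listed): Coralline Algae, Seagrass, Turf Algae.
Count: 3.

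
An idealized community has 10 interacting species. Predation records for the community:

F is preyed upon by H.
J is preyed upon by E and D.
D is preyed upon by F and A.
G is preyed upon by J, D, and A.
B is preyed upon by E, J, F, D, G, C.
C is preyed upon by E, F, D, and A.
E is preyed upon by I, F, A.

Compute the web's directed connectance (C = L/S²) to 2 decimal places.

C = 0.21

The web has S = 10 species and L = 21 feeding links.
C = L / S² = 21 / 100 = 0.2100 ≈ 0.21.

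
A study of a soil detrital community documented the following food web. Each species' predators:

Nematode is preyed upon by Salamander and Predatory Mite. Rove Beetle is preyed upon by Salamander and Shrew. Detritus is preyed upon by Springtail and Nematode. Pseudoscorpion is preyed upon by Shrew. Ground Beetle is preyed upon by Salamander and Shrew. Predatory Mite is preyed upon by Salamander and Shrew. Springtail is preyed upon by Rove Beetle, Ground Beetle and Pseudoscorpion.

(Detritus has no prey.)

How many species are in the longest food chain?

One longest chain: Detritus → Springtail → Rove Beetle → Salamander.
It has 4 species and 3 links.

4 species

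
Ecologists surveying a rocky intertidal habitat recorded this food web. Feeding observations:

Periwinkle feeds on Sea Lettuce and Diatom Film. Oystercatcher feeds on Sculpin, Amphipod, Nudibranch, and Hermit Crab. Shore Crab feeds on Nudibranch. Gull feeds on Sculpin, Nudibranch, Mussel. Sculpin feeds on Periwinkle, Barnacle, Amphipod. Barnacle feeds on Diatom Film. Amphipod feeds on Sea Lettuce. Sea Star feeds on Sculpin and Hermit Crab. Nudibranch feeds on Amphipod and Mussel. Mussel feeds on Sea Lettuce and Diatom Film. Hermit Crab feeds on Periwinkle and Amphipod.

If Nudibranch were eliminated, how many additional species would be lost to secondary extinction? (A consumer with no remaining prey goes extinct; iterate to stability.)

Remove Nudibranch.
Round 1: Shore Crab (all prey gone) → extinct.
No further losses. Total secondary extinctions: 1.

1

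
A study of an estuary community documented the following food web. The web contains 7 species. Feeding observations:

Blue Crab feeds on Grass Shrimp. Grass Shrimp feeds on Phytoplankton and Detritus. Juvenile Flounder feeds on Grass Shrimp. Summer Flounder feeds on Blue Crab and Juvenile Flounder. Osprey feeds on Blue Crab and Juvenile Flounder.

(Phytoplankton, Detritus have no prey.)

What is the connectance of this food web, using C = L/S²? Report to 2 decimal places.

C = 0.16

The web has S = 7 species and L = 8 feeding links.
C = L / S² = 8 / 49 = 0.1633 ≈ 0.16.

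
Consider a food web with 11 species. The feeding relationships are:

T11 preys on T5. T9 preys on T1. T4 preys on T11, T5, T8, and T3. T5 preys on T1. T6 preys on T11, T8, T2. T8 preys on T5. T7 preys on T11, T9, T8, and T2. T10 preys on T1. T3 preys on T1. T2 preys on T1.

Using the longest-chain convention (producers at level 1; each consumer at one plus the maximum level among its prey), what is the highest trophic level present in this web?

4

Producers (level 1): T1.
T1 → T5 → T11 → T6 gives T6 level 4.
No species has a prey at level 4, so no species reaches level 5.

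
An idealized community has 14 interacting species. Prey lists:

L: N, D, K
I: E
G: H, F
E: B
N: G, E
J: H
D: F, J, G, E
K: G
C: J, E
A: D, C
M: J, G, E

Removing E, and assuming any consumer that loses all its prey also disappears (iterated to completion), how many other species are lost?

1

Remove E.
Round 1: I (all prey gone) → extinct.
No further losses. Total secondary extinctions: 1.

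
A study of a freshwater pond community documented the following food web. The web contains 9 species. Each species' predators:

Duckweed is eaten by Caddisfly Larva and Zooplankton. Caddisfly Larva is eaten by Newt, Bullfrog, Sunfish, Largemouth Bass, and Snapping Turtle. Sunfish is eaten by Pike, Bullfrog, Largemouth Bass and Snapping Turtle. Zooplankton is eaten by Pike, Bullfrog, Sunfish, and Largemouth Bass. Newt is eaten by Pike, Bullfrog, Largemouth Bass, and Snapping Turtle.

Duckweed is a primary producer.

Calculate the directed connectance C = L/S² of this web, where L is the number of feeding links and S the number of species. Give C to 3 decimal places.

The web has S = 9 species and L = 19 feeding links.
C = L / S² = 19 / 81 = 0.2346 ≈ 0.235.

C = 0.235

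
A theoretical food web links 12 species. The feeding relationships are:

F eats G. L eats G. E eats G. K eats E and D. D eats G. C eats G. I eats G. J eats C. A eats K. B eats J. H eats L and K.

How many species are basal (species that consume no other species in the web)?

1

Basal species (no prey listed): G.
Count: 1.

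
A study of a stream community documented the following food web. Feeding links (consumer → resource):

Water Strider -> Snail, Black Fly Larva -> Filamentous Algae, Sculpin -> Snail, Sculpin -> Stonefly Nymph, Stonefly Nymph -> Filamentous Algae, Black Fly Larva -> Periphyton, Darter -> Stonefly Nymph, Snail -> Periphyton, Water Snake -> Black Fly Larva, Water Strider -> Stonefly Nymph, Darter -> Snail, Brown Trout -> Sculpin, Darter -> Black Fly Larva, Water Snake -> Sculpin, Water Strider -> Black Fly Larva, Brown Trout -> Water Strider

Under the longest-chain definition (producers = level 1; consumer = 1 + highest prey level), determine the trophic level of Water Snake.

Periphyton is a producer → level 1.
Snail eats Periphyton → level 2.
Sculpin eats Snail (level 2); other prey at levels: Stonefly Nymph 2 → level 3.
Water Snake eats Sculpin (level 3); other prey at levels: Black Fly Larva 2 → level 4.

Trophic level 4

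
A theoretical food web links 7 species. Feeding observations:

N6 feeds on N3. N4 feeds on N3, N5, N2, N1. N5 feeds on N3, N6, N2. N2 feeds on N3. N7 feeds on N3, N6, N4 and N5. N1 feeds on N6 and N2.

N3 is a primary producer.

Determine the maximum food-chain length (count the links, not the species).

4 links

One longest chain: N3 → N2 → N1 → N4 → N7.
It has 5 species and 4 links.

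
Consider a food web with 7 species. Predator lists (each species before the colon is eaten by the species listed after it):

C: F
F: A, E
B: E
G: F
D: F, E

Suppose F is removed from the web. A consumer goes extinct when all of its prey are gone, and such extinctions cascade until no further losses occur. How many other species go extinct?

Remove F.
Round 1: A (all prey gone) → extinct.
No further losses. Total secondary extinctions: 1.

1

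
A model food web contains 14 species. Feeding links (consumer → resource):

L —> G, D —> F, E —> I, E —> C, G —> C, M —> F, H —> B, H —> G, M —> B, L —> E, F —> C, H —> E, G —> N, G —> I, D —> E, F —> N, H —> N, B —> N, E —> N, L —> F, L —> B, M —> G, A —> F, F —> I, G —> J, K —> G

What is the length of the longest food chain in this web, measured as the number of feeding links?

2 links

One longest chain: N → B → M.
It has 3 species and 2 links.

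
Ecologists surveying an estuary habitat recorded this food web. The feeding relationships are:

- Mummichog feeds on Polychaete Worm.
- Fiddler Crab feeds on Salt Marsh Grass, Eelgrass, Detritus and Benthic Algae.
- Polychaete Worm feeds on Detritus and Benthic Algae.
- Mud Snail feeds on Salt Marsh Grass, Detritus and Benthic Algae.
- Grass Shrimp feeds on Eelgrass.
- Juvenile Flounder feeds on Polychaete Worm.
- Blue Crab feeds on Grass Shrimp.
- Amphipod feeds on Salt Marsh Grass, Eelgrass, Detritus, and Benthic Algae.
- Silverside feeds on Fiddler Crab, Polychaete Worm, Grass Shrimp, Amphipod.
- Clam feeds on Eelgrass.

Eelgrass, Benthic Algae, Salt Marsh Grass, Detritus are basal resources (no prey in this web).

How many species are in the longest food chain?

3 species

One longest chain: Benthic Algae → Polychaete Worm → Mummichog.
It has 3 species and 2 links.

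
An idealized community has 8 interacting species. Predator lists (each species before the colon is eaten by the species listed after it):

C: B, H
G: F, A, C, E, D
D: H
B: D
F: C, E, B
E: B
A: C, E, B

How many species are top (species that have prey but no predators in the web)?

1

Top species (has prey, but nothing eats it): H.
Count: 1.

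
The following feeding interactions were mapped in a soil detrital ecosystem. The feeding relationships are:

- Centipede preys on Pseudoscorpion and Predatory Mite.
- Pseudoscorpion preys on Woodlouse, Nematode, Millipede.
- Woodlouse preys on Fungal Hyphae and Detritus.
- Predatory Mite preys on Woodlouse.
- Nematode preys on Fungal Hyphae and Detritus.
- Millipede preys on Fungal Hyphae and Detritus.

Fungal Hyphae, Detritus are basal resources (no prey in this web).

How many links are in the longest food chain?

3 links

One longest chain: Fungal Hyphae → Nematode → Pseudoscorpion → Centipede.
It has 4 species and 3 links.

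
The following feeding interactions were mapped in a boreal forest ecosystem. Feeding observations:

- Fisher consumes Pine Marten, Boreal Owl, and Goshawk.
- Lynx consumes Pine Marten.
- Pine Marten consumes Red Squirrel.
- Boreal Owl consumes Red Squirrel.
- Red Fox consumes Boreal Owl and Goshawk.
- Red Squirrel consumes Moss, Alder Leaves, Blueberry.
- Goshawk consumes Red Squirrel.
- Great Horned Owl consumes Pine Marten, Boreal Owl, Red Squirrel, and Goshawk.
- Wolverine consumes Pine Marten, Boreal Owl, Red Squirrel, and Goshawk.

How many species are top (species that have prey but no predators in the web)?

5

Top species (has prey, but nothing eats it): Fisher, Lynx, Red Fox, Great Horned Owl, Wolverine.
Count: 5.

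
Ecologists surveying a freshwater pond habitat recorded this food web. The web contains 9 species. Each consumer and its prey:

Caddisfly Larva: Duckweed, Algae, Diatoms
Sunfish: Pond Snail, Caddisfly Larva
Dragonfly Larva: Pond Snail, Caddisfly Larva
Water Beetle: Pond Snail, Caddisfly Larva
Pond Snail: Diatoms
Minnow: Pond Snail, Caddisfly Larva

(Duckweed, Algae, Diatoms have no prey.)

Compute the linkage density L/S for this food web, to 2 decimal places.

There are L = 12 links among S = 9 species.
L/S = 12/9 = 1.3333 ≈ 1.33.

L/S = 1.33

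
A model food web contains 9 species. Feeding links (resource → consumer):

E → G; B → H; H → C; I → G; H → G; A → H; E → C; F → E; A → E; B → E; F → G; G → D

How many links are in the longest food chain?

3 links

One longest chain: B → E → G → D.
It has 4 species and 3 links.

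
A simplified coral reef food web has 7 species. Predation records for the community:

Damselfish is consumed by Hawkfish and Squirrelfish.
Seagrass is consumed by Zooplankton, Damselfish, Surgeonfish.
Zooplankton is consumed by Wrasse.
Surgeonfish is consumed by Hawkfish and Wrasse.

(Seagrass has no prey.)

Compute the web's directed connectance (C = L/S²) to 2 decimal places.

The web has S = 7 species and L = 8 feeding links.
C = L / S² = 8 / 49 = 0.1633 ≈ 0.16.

C = 0.16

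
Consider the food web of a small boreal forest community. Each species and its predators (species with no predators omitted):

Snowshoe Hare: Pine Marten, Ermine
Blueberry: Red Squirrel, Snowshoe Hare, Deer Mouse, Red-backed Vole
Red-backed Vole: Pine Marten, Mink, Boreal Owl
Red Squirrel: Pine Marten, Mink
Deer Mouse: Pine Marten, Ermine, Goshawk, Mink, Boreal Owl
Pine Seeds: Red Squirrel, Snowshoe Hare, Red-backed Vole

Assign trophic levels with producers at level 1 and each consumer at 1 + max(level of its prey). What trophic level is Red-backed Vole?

Pine Seeds is a producer → level 1.
Red-backed Vole eats Pine Seeds (level 1); other prey at levels: Blueberry 1 → level 2.

Trophic level 2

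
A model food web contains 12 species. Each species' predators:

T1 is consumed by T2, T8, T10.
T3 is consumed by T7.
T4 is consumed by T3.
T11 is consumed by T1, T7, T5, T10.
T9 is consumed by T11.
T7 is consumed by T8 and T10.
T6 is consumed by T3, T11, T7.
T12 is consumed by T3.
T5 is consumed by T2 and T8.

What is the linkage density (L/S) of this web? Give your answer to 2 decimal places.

There are L = 18 links among S = 12 species.
L/S = 18/12 = 1.5000 ≈ 1.50.

L/S = 1.50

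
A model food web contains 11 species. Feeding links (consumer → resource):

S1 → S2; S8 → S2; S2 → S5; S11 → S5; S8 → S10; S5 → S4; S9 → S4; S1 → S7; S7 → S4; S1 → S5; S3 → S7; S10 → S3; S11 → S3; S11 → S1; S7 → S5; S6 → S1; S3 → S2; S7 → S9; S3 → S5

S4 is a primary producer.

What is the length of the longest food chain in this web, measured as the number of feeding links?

One longest chain: S4 → S5 → S7 → S3 → S10 → S8.
It has 6 species and 5 links.

5 links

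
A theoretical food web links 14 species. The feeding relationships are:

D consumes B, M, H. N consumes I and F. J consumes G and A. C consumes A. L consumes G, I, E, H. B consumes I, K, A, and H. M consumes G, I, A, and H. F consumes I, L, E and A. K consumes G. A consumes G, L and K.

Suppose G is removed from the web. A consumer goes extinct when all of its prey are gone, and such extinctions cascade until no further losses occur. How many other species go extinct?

1

Remove G.
Round 1: K (all prey gone) → extinct.
No further losses. Total secondary extinctions: 1.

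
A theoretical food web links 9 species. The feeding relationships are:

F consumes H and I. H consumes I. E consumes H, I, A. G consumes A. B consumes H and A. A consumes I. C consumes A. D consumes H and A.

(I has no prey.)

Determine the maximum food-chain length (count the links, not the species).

2 links

One longest chain: I → H → F.
It has 3 species and 2 links.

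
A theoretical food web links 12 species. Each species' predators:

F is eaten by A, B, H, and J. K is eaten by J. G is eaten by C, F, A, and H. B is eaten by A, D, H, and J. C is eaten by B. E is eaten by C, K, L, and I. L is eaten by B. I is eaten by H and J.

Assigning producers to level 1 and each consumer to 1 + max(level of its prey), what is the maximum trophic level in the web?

Producers (level 1): G, E.
E → L → B → J gives J level 4.
No species has a prey at level 4, so no species reaches level 5.

4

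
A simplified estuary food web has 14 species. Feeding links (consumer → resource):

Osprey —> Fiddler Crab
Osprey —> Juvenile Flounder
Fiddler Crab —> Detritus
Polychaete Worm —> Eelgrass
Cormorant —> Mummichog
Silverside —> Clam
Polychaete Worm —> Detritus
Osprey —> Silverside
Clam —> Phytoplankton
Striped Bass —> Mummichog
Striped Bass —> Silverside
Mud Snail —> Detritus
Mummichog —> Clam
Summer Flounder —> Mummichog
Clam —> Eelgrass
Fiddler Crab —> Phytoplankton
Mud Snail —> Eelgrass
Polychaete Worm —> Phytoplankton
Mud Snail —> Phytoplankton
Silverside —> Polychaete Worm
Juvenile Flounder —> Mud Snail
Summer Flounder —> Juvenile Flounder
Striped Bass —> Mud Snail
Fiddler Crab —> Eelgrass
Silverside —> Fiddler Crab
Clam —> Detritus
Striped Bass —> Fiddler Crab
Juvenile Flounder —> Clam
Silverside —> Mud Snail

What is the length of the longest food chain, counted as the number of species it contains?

One longest chain: Detritus → Clam → Mummichog → Cormorant.
It has 4 species and 3 links.

4 species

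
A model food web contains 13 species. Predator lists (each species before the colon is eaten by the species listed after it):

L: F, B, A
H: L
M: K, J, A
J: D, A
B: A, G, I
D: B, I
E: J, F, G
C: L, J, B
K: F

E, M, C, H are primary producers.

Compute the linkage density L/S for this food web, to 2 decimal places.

L/S = 1.62

There are L = 21 links among S = 13 species.
L/S = 21/13 = 1.6154 ≈ 1.62.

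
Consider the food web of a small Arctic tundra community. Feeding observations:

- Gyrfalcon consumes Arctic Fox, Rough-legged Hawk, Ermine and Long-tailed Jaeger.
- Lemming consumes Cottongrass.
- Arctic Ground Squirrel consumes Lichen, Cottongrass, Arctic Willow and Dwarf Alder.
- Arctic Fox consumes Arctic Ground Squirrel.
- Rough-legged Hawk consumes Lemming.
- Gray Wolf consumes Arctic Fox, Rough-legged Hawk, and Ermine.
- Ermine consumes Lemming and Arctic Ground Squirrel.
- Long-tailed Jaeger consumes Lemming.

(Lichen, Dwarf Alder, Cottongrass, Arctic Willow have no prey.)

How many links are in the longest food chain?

3 links

One longest chain: Cottongrass → Lemming → Long-tailed Jaeger → Gyrfalcon.
It has 4 species and 3 links.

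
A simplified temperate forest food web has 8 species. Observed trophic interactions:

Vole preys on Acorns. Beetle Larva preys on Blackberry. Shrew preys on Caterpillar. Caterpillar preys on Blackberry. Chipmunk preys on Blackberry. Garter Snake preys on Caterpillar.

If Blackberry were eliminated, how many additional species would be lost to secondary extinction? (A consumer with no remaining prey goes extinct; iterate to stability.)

5

Remove Blackberry.
Round 1: Caterpillar (all prey gone), Beetle Larva (all prey gone), Chipmunk (all prey gone) → extinct.
Round 2: Shrew (all prey gone), Garter Snake (all prey gone) → extinct.
No further losses. Total secondary extinctions: 5.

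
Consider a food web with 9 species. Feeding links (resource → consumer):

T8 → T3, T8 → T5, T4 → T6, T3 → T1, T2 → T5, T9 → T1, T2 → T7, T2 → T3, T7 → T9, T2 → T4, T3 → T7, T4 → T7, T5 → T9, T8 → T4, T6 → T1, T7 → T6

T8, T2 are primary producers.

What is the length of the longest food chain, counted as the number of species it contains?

One longest chain: T8 → T4 → T7 → T6 → T1.
It has 5 species and 4 links.

5 species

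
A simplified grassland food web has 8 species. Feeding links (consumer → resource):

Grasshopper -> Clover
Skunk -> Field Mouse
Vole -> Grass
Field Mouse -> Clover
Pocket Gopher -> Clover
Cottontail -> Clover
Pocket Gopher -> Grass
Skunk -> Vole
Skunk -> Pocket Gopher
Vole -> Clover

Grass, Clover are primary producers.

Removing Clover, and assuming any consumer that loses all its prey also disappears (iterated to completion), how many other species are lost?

3

Remove Clover.
Round 1: Field Mouse (all prey gone), Cottontail (all prey gone), Grasshopper (all prey gone) → extinct.
No further losses. Total secondary extinctions: 3.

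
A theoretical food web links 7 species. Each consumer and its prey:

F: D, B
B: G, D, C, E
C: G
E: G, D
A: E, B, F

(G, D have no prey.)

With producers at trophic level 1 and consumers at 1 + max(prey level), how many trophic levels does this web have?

5

Producers (level 1): G, D.
G → C → B → F → A gives A level 5.
No species has a prey at level 5, so no species reaches level 6.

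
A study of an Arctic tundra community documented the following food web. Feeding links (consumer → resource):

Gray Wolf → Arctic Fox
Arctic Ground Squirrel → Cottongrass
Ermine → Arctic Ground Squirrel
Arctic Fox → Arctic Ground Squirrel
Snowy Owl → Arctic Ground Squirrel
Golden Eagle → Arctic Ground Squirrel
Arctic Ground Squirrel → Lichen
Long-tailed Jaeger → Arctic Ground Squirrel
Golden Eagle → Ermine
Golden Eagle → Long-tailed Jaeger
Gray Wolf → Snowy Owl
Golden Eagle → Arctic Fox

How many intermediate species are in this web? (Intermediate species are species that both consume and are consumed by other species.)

Intermediate species (has both prey and predators): Arctic Ground Squirrel, Ermine, Long-tailed Jaeger, Arctic Fox, Snowy Owl.
Count: 5.

5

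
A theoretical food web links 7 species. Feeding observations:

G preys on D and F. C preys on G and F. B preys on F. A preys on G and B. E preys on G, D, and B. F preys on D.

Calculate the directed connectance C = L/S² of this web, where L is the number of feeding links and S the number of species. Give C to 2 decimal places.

The web has S = 7 species and L = 11 feeding links.
C = L / S² = 11 / 49 = 0.2245 ≈ 0.22.

C = 0.22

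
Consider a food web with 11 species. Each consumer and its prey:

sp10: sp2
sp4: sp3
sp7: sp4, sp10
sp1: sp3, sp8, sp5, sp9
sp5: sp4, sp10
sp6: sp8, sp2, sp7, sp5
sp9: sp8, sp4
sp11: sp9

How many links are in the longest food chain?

3 links

One longest chain: sp3 → sp4 → sp7 → sp6.
It has 4 species and 3 links.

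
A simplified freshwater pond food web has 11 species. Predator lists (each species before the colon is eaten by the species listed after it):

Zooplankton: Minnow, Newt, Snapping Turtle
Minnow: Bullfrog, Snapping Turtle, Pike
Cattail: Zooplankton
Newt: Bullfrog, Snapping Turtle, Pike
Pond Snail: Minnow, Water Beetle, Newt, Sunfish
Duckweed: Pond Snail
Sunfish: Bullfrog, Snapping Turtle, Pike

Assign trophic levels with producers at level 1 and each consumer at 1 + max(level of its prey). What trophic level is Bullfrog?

Trophic level 4

Cattail is a producer → level 1.
Zooplankton eats Cattail → level 2.
Minnow eats Zooplankton (level 2); other prey at levels: Pond Snail 2 → level 3.
Bullfrog eats Minnow (level 3); other prey at levels: Newt 3, Sunfish 3 → level 4.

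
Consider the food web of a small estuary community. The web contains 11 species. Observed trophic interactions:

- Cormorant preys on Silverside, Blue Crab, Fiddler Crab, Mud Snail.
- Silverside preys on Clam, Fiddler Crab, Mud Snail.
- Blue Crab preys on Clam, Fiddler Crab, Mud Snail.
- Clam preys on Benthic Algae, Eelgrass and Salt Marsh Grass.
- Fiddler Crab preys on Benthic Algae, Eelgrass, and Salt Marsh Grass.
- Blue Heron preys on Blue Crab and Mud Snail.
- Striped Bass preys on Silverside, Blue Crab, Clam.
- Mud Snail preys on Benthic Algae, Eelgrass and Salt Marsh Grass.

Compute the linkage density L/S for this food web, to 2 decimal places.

There are L = 24 links among S = 11 species.
L/S = 24/11 = 2.1818 ≈ 2.18.

L/S = 2.18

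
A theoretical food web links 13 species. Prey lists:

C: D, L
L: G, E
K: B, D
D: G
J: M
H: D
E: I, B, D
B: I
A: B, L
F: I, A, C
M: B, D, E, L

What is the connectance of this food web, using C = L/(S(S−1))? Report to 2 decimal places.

The web has S = 13 species and L = 22 feeding links.
C = L / (S(S−1)) = 22 / 156 = 0.1410 ≈ 0.14.

C = 0.14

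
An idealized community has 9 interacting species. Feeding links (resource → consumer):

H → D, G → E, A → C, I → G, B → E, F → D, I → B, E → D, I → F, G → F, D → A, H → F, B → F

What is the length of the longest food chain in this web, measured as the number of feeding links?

5 links

One longest chain: I → G → F → D → A → C.
It has 6 species and 5 links.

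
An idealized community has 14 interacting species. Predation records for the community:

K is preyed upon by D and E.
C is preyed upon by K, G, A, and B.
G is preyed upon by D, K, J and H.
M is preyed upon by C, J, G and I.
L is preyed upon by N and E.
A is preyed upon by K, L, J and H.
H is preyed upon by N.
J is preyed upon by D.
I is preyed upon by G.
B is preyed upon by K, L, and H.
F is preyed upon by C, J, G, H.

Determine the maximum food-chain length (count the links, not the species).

4 links

One longest chain: M → C → A → L → N.
It has 5 species and 4 links.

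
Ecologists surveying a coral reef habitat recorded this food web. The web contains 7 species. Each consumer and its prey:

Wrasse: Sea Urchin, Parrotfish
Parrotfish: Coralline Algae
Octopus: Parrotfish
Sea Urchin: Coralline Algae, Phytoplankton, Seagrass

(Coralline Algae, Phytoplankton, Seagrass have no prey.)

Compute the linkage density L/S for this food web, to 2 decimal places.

L/S = 1.00

There are L = 7 links among S = 7 species.
L/S = 7/7 = 1.0000 ≈ 1.00.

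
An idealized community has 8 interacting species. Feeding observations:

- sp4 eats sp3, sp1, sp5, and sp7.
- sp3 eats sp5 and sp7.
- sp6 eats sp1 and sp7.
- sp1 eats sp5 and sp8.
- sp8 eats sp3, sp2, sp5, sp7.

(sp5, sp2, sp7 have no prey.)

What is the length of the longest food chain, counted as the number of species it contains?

5 species

One longest chain: sp5 → sp3 → sp8 → sp1 → sp4.
It has 5 species and 4 links.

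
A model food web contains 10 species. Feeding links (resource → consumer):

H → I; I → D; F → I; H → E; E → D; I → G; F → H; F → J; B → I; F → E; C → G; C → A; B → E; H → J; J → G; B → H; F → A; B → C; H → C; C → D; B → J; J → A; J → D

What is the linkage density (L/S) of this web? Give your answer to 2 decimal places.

L/S = 2.30

There are L = 23 links among S = 10 species.
L/S = 23/10 = 2.3000 ≈ 2.30.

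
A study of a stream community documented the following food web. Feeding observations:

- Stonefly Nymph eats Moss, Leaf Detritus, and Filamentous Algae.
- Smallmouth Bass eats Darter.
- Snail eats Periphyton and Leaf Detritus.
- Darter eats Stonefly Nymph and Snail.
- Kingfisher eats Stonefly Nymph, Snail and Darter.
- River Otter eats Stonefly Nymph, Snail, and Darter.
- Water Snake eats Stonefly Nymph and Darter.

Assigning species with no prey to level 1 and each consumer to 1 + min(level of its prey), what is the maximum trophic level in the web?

4

Basal resources (level 1): Periphyton, Filamentous Algae, Moss, Leaf Detritus.
Following each consumer down to its lowest-level prey: Periphyton → Snail → Darter → Smallmouth Bass (levels 1 through 4).
All prey of Smallmouth Bass (Darter 3) are at level 3 or above, so Smallmouth Bass is at level 1 + 3 = 4.
Every consumer has at least one prey at level 3 or below, so none exceeds level 4.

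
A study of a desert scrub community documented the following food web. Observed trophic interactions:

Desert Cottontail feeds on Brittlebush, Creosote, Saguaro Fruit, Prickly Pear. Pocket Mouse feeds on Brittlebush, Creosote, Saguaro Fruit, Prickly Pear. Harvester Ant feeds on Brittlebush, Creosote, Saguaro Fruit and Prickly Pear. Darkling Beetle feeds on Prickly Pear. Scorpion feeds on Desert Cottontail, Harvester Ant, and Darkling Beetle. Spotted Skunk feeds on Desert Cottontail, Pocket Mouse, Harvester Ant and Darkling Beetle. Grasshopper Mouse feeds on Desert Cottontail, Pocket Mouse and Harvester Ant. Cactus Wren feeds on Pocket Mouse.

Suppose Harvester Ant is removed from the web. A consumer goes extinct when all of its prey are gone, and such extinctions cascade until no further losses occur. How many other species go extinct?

0

Remove Harvester Ant.
Every predator of it retains at least one other prey: Spotted Skunk still has Desert Cottontail, Darkling Beetle, Pocket Mouse; Scorpion still has Desert Cottontail, Darkling Beetle; Grasshopper Mouse still has Desert Cottontail, Pocket Mouse.
No consumer loses all prey, so no secondary extinctions occur.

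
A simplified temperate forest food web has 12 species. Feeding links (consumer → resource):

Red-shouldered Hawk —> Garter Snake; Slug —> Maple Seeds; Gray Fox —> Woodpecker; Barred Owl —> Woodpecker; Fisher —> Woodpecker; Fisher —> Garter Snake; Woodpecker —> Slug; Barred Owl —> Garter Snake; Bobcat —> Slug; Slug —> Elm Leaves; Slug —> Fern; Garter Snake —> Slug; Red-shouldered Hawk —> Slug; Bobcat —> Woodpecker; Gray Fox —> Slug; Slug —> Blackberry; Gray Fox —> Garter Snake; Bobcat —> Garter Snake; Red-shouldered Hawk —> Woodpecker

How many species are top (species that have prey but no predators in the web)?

5

Top species (has prey, but nothing eats it): Barred Owl, Red-shouldered Hawk, Fisher, Bobcat, Gray Fox.
Count: 5.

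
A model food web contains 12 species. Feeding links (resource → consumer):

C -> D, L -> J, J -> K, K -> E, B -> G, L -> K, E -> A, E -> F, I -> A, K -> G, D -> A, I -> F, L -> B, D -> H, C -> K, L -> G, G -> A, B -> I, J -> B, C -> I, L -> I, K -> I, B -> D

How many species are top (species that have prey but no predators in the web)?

3

Top species (has prey, but nothing eats it): A, F, H.
Count: 3.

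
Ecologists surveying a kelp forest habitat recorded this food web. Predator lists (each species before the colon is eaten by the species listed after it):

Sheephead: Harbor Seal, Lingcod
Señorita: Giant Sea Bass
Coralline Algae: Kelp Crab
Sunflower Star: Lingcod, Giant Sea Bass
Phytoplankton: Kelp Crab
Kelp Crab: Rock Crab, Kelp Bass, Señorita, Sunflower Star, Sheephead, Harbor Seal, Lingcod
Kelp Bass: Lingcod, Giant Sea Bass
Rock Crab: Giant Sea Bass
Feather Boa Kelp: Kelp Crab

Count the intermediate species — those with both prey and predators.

6

Intermediate species (has both prey and predators): Kelp Crab, Rock Crab, Kelp Bass, Señorita, Sunflower Star, Sheephead.
Count: 6.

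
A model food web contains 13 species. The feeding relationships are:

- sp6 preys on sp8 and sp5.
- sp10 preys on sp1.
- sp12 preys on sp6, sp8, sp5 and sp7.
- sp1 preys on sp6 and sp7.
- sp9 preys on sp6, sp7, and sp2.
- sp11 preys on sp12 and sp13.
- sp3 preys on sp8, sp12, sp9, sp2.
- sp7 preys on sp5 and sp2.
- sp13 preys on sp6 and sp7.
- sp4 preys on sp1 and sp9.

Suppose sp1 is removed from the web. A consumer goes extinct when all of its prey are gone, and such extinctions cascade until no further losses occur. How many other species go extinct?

1

Remove sp1.
Round 1: sp10 (all prey gone) → extinct.
No further losses. Total secondary extinctions: 1.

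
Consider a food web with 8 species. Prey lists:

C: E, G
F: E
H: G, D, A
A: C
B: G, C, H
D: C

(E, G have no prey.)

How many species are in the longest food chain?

5 species

One longest chain: E → C → D → H → B.
It has 5 species and 4 links.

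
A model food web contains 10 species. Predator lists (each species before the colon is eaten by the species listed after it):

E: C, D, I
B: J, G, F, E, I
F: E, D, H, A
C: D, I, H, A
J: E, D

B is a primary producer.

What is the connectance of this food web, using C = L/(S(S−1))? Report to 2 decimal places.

The web has S = 10 species and L = 18 feeding links.
C = L / (S(S−1)) = 18 / 90 = 0.2000 ≈ 0.20.

C = 0.20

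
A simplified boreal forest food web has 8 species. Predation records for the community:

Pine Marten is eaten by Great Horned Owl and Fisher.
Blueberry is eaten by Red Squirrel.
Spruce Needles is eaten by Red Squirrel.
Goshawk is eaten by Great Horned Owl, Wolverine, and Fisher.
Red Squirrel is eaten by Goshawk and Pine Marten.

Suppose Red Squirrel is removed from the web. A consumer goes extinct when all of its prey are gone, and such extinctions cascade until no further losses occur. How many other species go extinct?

5

Remove Red Squirrel.
Round 1: Goshawk (all prey gone), Pine Marten (all prey gone) → extinct.
Round 2: Fisher (all prey gone), Great Horned Owl (all prey gone), Wolverine (all prey gone) → extinct.
No further losses. Total secondary extinctions: 5.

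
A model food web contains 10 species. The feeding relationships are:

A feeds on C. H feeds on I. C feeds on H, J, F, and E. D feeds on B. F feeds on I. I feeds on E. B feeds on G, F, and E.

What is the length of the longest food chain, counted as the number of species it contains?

One longest chain: E → I → F → B → D.
It has 5 species and 4 links.

5 species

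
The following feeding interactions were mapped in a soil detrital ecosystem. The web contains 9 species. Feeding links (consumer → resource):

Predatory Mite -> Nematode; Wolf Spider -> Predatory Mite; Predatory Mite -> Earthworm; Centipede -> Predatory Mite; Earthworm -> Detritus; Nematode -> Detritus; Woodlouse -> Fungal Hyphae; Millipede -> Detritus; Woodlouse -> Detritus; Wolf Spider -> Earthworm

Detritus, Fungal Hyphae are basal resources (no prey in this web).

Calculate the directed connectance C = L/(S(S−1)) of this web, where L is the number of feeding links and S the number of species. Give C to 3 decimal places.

The web has S = 9 species and L = 10 feeding links.
C = L / (S(S−1)) = 10 / 72 = 0.1389 ≈ 0.139.

C = 0.139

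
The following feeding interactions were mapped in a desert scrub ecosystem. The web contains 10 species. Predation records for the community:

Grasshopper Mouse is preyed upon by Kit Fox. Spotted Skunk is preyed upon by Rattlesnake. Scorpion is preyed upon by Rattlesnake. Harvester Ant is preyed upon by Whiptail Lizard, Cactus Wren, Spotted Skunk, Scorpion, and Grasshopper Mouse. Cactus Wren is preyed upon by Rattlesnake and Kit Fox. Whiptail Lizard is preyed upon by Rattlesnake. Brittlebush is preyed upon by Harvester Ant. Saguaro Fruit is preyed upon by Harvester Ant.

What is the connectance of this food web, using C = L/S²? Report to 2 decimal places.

The web has S = 10 species and L = 13 feeding links.
C = L / S² = 13 / 100 = 0.1300 ≈ 0.13.

C = 0.13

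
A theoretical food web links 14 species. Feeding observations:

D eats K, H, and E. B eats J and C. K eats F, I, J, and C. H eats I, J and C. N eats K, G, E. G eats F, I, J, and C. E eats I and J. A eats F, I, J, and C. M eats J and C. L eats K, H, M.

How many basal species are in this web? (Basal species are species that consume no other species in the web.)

4

Basal species (no prey listed): J, C, I, F.
Count: 4.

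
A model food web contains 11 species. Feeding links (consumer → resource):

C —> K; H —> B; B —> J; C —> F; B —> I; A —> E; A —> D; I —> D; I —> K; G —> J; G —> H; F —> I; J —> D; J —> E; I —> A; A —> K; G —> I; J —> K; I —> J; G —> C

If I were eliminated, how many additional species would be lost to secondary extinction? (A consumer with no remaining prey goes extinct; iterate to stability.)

Remove I.
Round 1: F (all prey gone) → extinct.
No further losses. Total secondary extinctions: 1.

1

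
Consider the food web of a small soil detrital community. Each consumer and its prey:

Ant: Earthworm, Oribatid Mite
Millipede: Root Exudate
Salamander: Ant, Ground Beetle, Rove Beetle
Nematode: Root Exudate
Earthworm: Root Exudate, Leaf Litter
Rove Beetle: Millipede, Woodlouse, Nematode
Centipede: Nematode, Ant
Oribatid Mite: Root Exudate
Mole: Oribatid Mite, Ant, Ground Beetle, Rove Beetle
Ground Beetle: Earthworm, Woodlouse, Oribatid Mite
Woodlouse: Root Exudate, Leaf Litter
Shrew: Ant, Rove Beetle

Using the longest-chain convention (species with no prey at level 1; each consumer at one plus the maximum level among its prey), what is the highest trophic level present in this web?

4

Basal resources (level 1): Root Exudate, Leaf Litter.
Root Exudate → Earthworm → Ant → Centipede gives Centipede level 4.
No species has a prey at level 4, so no species reaches level 5.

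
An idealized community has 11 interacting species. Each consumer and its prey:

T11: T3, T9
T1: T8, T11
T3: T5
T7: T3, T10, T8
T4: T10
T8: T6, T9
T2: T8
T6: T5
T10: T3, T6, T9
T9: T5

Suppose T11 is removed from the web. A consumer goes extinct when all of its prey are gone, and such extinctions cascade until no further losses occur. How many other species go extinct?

0

Remove T11.
Every predator of it retains at least one other prey: T1 still has T8.
No consumer loses all prey, so no secondary extinctions occur.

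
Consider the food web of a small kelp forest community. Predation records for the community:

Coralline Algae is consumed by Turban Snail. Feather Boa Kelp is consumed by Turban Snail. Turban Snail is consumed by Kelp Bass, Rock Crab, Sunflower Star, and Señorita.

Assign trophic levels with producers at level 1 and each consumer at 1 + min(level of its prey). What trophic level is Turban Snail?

Trophic level 2

Coralline Algae is a producer → level 1.
Turban Snail eats Coralline Algae → level 2.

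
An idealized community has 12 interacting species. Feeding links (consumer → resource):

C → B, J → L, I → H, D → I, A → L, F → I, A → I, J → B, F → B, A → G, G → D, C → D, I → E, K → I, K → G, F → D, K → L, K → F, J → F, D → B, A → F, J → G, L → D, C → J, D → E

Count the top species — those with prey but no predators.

Top species (has prey, but nothing eats it): K, A, C.
Count: 3.

3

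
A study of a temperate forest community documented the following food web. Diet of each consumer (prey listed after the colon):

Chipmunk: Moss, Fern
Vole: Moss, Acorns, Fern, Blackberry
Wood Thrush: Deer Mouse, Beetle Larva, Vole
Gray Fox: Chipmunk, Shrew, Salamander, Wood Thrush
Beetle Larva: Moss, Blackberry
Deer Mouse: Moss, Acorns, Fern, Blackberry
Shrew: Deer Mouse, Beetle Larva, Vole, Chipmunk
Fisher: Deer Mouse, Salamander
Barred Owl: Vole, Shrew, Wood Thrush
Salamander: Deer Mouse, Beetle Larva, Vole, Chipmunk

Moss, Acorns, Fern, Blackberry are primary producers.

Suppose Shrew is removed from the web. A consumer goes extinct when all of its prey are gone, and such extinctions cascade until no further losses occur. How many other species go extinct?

0

Remove Shrew.
Every predator of it retains at least one other prey: Gray Fox still has Chipmunk, Salamander, Wood Thrush; Barred Owl still has Vole, Wood Thrush.
No consumer loses all prey, so no secondary extinctions occur.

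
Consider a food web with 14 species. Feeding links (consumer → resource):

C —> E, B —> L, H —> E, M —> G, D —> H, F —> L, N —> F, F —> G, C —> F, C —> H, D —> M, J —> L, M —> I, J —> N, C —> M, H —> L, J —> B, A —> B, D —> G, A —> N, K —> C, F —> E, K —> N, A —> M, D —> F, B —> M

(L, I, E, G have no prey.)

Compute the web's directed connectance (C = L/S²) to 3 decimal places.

C = 0.133

The web has S = 14 species and L = 26 feeding links.
C = L / S² = 26 / 196 = 0.1327 ≈ 0.133.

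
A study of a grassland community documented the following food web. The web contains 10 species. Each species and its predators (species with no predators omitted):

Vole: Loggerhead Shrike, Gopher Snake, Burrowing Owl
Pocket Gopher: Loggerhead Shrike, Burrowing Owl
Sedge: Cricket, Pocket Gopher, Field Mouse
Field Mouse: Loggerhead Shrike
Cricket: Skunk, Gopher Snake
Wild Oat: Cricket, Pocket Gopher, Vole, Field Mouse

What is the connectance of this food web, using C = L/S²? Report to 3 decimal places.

The web has S = 10 species and L = 15 feeding links.
C = L / S² = 15 / 100 = 0.1500 ≈ 0.150.

C = 0.150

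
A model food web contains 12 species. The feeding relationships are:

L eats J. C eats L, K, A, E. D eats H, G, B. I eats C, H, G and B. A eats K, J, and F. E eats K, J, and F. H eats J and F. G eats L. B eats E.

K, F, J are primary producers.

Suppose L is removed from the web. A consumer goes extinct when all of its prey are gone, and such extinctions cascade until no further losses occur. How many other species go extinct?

1

Remove L.
Round 1: G (all prey gone) → extinct.
No further losses. Total secondary extinctions: 1.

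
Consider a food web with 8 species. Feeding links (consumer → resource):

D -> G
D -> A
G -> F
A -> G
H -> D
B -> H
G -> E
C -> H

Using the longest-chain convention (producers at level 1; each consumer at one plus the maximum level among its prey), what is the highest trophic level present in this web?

Producers (level 1): F, E.
F → G → A → D → H → C gives C level 6.
No species has a prey at level 6, so no species reaches level 7.

6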